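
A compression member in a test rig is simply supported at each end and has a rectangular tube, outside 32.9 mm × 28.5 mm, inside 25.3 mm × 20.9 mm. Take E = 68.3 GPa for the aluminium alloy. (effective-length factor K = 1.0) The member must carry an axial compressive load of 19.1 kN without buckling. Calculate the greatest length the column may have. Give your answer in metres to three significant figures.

Weak-axis I_min = (h_o·b_o³ − h_i·b_i³)/12 with b_o = 28.5, b_i = 20.90 mm (shorter outer/inner sides).
I_min = (32.9×28.5³ − 25.30×20.90³)/12 = 4.422×10^4 mm⁴
I = 4.422×10^-8 m⁴
At the buckling limit P_cr = P = 1.910×10^4 N
From P_cr = π²EI/(K·L)²:  L = (1/K)·√(π²EI/P_cr) = (1/1)·√(π²×6.83×10^10×4.422×10^-8/1.910×10^4)
L = 1.25 m

L_max ≈ 1.25 m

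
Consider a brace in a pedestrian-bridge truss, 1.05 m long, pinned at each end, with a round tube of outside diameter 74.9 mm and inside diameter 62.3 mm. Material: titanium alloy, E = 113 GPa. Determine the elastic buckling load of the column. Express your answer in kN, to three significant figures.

P_cr ≈ 815 kN

d_o = 74.9 mm, d_i = 62.3 mm
I = π(d_o⁴ − d_i⁴)/64 = π(74.9⁴ − 62.30⁴)/64 = 8.054×10^5 mm⁴
I = 8.054×10^5 mm⁴ = 8.054×10^-7 m⁴
Effective length L_e = K·L = 1 × 1.05 = 1.050 m
P_cr = π²EI / L_e² = π² × 113×10⁹ × 8.054×10^-7 / 1.050² = 8.147×10^5 N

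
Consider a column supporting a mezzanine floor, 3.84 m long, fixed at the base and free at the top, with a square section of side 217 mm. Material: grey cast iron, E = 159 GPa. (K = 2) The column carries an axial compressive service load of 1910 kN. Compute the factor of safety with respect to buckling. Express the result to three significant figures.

I = a⁴/12 = 217⁴/12 = 1.848×10^8 mm⁴
I = 1.848×10^8 mm⁴ = 1.848×10^-4 m⁴
Effective length L_e = K·L = 2 × 3.84 = 7.680 m
P_cr = π²EI / L_e² = π² × 159×10⁹ × 1.848×10^-4 / 7.680² = 4.916×10^6 N
Factor of safety n = P_cr / P = 4916.2 / 1910 = 2.57

n ≈ 2.57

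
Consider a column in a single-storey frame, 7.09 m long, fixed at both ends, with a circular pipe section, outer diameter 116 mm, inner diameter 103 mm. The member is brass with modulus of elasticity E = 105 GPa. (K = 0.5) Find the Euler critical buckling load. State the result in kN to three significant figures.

P_cr ≈ 277 kN

d_o = 116 mm, d_i = 103 mm
I = π(d_o⁴ − d_i⁴)/64 = π(116⁴ − 103.0⁴)/64 = 3.363×10^6 mm⁴
I = 3.363×10^6 mm⁴ = 3.363×10^-6 m⁴
Effective length L_e = K·L = 0.5 × 7.09 = 3.545 m
P_cr = π²EI / L_e² = π² × 105×10⁹ × 3.363×10^-6 / 3.545² = 2.773×10^5 N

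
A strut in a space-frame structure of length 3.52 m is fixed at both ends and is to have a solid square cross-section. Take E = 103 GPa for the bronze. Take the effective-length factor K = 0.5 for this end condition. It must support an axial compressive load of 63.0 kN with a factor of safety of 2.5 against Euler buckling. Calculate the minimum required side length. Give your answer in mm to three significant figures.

a ≈ 49.0 mm

Required P_cr = n·P = 2.5 × 63.0 = 157.5 kN
L_e = K·L = 0.5 × 3.52 = 1.760 m
Required I = P_cr·L_e²/(π²E) = 1.575×10^5 × 1.760² / (π² × 1.03×10^11) = 4.799×10^-7 m⁴
I_req = 4.799×10^5 mm⁴
Solid square: I = a⁴/12  ⇒  a = (12I)^(1/4) = (12×4.799×10^5)^(1/4) = 49.0 mm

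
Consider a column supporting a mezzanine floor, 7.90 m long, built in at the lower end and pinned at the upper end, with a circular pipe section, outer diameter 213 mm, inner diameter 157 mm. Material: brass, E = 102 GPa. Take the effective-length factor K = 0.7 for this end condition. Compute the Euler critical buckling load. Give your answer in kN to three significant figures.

d_o = 213 mm, d_i = 157 mm
I = π(d_o⁴ − d_i⁴)/64 = π(213⁴ − 157.0⁴)/64 = 7.121×10^7 mm⁴
I = 7.121×10^7 mm⁴ = 7.121×10^-5 m⁴
Effective length L_e = K·L = 0.7 × 7.90 = 5.530 m
P_cr = π²EI / L_e² = π² × 102×10⁹ × 7.121×10^-5 / 5.530² = 2.344×10^6 N

P_cr ≈ 2340 kN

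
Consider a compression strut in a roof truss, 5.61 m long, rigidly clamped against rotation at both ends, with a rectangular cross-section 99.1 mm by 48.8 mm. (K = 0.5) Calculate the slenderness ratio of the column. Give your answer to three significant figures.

λ ≈ 199

For a rectangle r_min = b/√12 = 48.8/√12 = 14.09 mm
L_e = K·L = 0.5 × 5.61 m = 2.805 m = 2805.0 mm
λ = L_e / r_min = 2805.0 / 14.09 = 199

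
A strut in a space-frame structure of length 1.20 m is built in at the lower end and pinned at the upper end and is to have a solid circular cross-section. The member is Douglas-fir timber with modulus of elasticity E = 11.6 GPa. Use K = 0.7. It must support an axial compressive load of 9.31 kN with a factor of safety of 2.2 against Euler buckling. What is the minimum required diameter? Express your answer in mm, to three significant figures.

d ≈ 40.0 mm

Required P_cr = n·P = 2.2 × 9.31 = 20.48 kN
L_e = K·L = 0.7 × 1.20 = 0.8400 m
Required I = P_cr·L_e²/(π²E) = 2.048×10^4 × 0.8400² / (π² × 1.16×10^10) = 1.262×10^-7 m⁴
I_req = 1.262×10^5 mm⁴
Solid circle: I = πd⁴/64  ⇒  d = (64I/π)^(1/4) = (64×1.262×10^5/π)^(1/4) = 40.0 mm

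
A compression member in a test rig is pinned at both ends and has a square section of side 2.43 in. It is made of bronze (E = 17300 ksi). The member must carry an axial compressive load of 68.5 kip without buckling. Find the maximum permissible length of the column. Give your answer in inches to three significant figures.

L_max ≈ 85.1 in

I = a⁴/12 = 2.43⁴/12 = 2.906 in⁴
At the buckling limit P_cr = P = 6.850×10^4 lb
From P_cr = π²EI/(K·L)²:  L = (1/K)·√(π²EI/P_cr) = (1/1)·√(π²×1.73×10^7×2.906/6.850×10^4)
L = 85.1 in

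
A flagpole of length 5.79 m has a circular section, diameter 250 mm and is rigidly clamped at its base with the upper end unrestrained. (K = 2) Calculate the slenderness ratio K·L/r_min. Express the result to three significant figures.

I = πd⁴/64 = π×250⁴/64 = 1.917×10^8 mm⁴
A = 4.909×10^4 mm²;  r_min = √(I/A) = √(1.917×10^8/4.909×10^4) = 62.50 mm
L_e = K·L = 2 × 5.79 m = 11.58 m = 11580 mm
λ = L_e / r_min = 11580 / 62.50 = 185

λ ≈ 185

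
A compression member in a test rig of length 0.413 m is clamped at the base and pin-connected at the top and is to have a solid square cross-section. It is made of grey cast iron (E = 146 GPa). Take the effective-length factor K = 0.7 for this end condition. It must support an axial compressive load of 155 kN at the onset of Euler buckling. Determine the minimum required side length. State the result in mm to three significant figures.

L_e = K·L = 0.7 × 0.413 = 0.2891 m
Required I = P_cr·L_e²/(π²E) = 1.550×10^5 × 0.2891² / (π² × 1.46×10^11) = 8.990×10^-9 m⁴
I_req = 8.990×10^3 mm⁴
Solid square: I = a⁴/12  ⇒  a = (12I)^(1/4) = (12×8.990×10^3)^(1/4) = 18.1 mm

a ≈ 18.1 mm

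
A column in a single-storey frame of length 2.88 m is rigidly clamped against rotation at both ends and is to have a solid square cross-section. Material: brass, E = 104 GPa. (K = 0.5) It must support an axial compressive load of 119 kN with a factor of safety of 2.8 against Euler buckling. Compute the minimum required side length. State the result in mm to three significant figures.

a ≈ 53.3 mm

Required P_cr = n·P = 2.8 × 119 = 333.2 kN
L_e = K·L = 0.5 × 2.88 = 1.440 m
Required I = P_cr·L_e²/(π²E) = 3.332×10^5 × 1.440² / (π² × 1.04×10^11) = 6.731×10^-7 m⁴
I_req = 6.731×10^5 mm⁴
Solid square: I = a⁴/12  ⇒  a = (12I)^(1/4) = (12×6.731×10^5)^(1/4) = 53.3 mm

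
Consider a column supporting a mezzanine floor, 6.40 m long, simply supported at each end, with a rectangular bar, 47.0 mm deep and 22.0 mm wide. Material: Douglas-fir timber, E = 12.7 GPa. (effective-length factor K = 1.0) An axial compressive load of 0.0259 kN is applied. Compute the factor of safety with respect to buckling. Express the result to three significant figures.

Buckling occurs about the weak axis: I_min = h·b³/12 with b = 22.0 mm (the shorter side).
I_min = 47.0×22.0³/12 = 4.170×10^4 mm⁴
I = 4.170×10^4 mm⁴ = 4.170×10^-8 m⁴
Effective length L_e = K·L = 1 × 6.40 = 6.400 m
P_cr = π²EI / L_e² = π² × 12.7×10⁹ × 4.170×10^-8 / 6.400² = 127.6 N
Factor of safety n = P_cr / P = 0.12762 / 0.0259 = 4.93

n ≈ 4.93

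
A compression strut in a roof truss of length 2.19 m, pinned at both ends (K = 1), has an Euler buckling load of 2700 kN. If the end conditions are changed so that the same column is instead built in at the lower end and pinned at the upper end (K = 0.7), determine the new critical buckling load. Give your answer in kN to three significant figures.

P_cr ∝ 1/K², so P_cr,new = P_cr,old × (K_old/K_new)² = 2700 × (1/0.7)²
= 2700 × 2.041 = 5510 kN

P_cr ≈ 5510 kN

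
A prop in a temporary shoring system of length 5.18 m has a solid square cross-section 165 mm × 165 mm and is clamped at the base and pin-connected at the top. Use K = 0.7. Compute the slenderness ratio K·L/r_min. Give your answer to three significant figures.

For a square r = a/√12 = 165/√12 = 47.63 mm
L_e = K·L = 0.7 × 5.18 m = 3.626 m = 3626.0 mm
λ = L_e / r_min = 3626.0 / 47.63 = 76.1

λ ≈ 76.1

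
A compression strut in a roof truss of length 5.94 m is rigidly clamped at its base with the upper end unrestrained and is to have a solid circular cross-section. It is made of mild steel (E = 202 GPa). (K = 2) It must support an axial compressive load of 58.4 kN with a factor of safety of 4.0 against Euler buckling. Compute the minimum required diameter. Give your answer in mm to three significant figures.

d ≈ 135 mm

Required P_cr = n·P = 4.0 × 58.4 = 233.6 kN
L_e = K·L = 2 × 5.94 = 11.88 m
Required I = P_cr·L_e²/(π²E) = 2.336×10^5 × 11.88² / (π² × 2.02×10^11) = 1.654×10^-5 m⁴
I_req = 1.654×10^7 mm⁴
Solid circle: I = πd⁴/64  ⇒  d = (64I/π)^(1/4) = (64×1.654×10^7/π)^(1/4) = 135 mm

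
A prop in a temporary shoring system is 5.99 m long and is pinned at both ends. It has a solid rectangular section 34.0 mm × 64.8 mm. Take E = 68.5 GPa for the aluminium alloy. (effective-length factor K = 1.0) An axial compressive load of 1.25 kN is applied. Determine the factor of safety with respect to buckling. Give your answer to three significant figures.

n ≈ 3.20

Buckling occurs about the weak axis: I_min = h·b³/12 with b = 34.0 mm (the shorter side).
I_min = 64.8×34.0³/12 = 2.122×10^5 mm⁴
I = 2.122×10^5 mm⁴ = 2.122×10^-7 m⁴
Effective length L_e = K·L = 1 × 5.99 = 5.990 m
P_cr = π²EI / L_e² = π² × 68.5×10⁹ × 2.122×10^-7 / 5.990² = 3.999×10^3 N
Factor of safety n = P_cr / P = 3.9991 / 1.25 = 3.20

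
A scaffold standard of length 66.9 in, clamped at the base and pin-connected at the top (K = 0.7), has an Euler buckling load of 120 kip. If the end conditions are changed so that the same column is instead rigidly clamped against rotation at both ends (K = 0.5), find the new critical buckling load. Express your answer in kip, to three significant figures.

P_cr ∝ 1/K², so P_cr,new = P_cr,old × (K_old/K_new)² = 120 × (0.7/0.5)²
= 120 × 1.960 = 235 kip

P_cr ≈ 235 kip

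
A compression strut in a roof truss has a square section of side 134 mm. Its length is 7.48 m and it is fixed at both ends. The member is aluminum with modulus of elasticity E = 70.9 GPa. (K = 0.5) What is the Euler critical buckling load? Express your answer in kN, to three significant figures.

I = a⁴/12 = 134⁴/12 = 2.687×10^7 mm⁴
I = 2.687×10^7 mm⁴ = 2.687×10^-5 m⁴
Effective length L_e = K·L = 0.5 × 7.48 = 3.740 m
P_cr = π²EI / L_e² = π² × 70.9×10⁹ × 2.687×10^-5 / 3.740² = 1.344×10^6 N

P_cr ≈ 1340 kN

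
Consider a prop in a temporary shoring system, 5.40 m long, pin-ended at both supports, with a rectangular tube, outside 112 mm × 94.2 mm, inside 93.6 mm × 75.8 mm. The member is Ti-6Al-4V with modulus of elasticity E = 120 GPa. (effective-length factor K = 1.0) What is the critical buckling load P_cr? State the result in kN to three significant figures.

P_cr ≈ 179 kN

Weak-axis I_min = (h_o·b_o³ − h_i·b_i³)/12 with b_o = 94.2, b_i = 75.80 mm (shorter outer/inner sides).
I_min = (112×94.2³ − 93.60×75.80³)/12 = 4.405×10^6 mm⁴
I = 4.405×10^6 mm⁴ = 4.405×10^-6 m⁴
Effective length L_e = K·L = 1 × 5.40 = 5.400 m
P_cr = π²EI / L_e² = π² × 120×10⁹ × 4.405×10^-6 / 5.400² = 1.789×10^5 N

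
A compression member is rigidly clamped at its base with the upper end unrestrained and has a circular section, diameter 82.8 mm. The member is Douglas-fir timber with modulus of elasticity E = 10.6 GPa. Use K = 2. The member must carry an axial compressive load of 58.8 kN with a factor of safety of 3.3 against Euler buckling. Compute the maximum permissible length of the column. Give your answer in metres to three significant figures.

I = πd⁴/64 = π×82.8⁴/64 = 2.307×10^6 mm⁴
I = 2.307×10^-6 m⁴
Required critical load P_cr = n·P = 3.3 × 58.8 = 194.0 kN = 1.940×10^5 N
From P_cr = π²EI/(K·L)²:  L = (1/K)·√(π²EI/P_cr) = (1/2)·√(π²×1.06×10^10×2.307×10^-6/1.940×10^5)
L = 0.558 m

L_max ≈ 0.558 m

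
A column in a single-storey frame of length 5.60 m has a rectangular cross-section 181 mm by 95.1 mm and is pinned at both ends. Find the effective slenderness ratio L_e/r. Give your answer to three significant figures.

λ ≈ 204

Buckling occurs about the weak axis: I_min = h·b³/12 with b = 95.1 mm (the shorter side).
I_min = 181×95.1³/12 = 1.297×10^7 mm⁴
A = 1.721×10^4 mm²;  r_min = √(I/A) = √(1.297×10^7/1.721×10^4) = 27.45 mm
L_e = K·L = 1 × 5.60 m = 5.600 m = 5600.0 mm
λ = L_e / r_min = 5600.0 / 27.45 = 204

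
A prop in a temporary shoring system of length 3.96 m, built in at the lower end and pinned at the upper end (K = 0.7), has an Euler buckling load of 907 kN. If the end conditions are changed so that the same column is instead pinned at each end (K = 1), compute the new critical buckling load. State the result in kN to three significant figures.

P_cr ≈ 444 kN

P_cr ∝ 1/K², so P_cr,new = P_cr,old × (K_old/K_new)² = 907 × (0.7/1)²
= 907 × 0.4900 = 444 kN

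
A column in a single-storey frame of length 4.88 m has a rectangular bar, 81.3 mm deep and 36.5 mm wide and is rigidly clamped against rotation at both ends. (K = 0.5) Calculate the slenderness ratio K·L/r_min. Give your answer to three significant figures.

For a rectangle r_min = b/√12 = 36.5/√12 = 10.54 mm
L_e = K·L = 0.5 × 4.88 m = 2.440 m = 2440.0 mm
λ = L_e / r_min = 2440.0 / 10.54 = 232

λ ≈ 232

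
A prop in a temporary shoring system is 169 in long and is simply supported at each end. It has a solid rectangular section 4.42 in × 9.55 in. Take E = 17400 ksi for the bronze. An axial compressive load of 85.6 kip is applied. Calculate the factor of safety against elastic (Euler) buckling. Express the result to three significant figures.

n ≈ 4.83

Buckling occurs about the weak axis: I_min = h·b³/12 with b = 4.42 in (the shorter side).
I_min = 9.55×4.42³/12 = 68.72 in⁴
Effective length L_e = K·L = 1 × 169 = 169.0 in
P_cr = π²EI / L_e² = π² × 17400×10³ × 68.72 / 169.0² = 4.132×10^5 lb
Factor of safety n = P_cr / P = 413.20 / 85.6 = 4.83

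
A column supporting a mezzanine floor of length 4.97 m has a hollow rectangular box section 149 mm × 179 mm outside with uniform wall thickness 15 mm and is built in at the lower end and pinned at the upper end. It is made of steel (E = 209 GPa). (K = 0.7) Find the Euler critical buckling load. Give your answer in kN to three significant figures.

Inner dimensions: h_i = 179 − 2×15 = 149.0 mm, b_i = 149 − 2×15 = 119.0 mm
Weak-axis I_min = (h_o·b_o³ − h_i·b_i³)/12 with b_o = 149, b_i = 119.0 mm (shorter outer/inner sides).
I_min = (179×149³ − 149.0×119.0³)/12 = 2.842×10^7 mm⁴
I = 2.842×10^7 mm⁴ = 2.842×10^-5 m⁴
Effective length L_e = K·L = 0.7 × 4.97 = 3.479 m
P_cr = π²EI / L_e² = π² × 209×10⁹ × 2.842×10^-5 / 3.479² = 4.843×10^6 N

P_cr ≈ 4840 kN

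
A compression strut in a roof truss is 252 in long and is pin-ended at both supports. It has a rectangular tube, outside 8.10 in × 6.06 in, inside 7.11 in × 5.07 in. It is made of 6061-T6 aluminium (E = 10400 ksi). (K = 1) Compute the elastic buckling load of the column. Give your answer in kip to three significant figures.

Weak-axis I_min = (h_o·b_o³ − h_i·b_i³)/12 with b_o = 6.06, b_i = 5.070 in (shorter outer/inner sides).
I_min = (8.10×6.06³ − 7.110×5.070³)/12 = 73.00 in⁴
Effective length L_e = K·L = 1 × 252 = 252.0 in
P_cr = π²EI / L_e² = π² × 10400×10³ × 73.00 / 252.0² = 1.180×10^5 lb

P_cr ≈ 118 kip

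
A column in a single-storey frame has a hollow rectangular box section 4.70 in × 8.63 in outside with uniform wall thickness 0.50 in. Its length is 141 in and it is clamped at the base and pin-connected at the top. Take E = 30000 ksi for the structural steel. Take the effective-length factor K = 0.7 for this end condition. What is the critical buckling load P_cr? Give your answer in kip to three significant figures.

P_cr ≈ 1290 kip

Inner dimensions: h_i = 8.63 − 2×0.50 = 7.630 in, b_i = 4.70 − 2×0.50 = 3.700 in
Weak-axis I_min = (h_o·b_o³ − h_i·b_i³)/12 with b_o = 4.70, b_i = 3.700 in (shorter outer/inner sides).
I_min = (8.63×4.70³ − 7.630×3.700³)/12 = 42.46 in⁴
Effective length L_e = K·L = 0.7 × 141 = 98.70 in
P_cr = π²EI / L_e² = π² × 30000×10³ × 42.46 / 98.70² = 1.291×10^6 lb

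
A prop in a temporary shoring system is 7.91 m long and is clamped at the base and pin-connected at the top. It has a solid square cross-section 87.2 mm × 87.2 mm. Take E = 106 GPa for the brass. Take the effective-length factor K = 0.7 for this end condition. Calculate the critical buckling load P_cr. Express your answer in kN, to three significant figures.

P_cr ≈ 164 kN

I = a⁴/12 = 87.2⁴/12 = 4.818×10^6 mm⁴
I = 4.818×10^6 mm⁴ = 4.818×10^-6 m⁴
Effective length L_e = K·L = 0.7 × 7.91 = 5.537 m
P_cr = π²EI / L_e² = π² × 106×10⁹ × 4.818×10^-6 / 5.537² = 1.644×10^5 N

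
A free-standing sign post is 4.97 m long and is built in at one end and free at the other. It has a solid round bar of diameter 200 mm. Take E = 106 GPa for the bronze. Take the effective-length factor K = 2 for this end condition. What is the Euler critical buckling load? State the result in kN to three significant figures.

P_cr ≈ 832 kN

I = πd⁴/64 = π×200⁴/64 = 7.854×10^7 mm⁴
I = 7.854×10^7 mm⁴ = 7.854×10^-5 m⁴
Effective length L_e = K·L = 2 × 4.97 = 9.940 m
P_cr = π²EI / L_e² = π² × 106×10⁹ × 7.854×10^-5 / 9.940² = 8.316×10^5 N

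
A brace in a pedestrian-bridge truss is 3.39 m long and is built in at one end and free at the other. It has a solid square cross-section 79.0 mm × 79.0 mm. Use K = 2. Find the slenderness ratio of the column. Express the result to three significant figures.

I = a⁴/12 = 79.0⁴/12 = 3.246×10^6 mm⁴
A = 6.241×10^3 mm²;  r_min = √(I/A) = √(3.246×10^6/6.241×10^3) = 22.81 mm
L_e = K·L = 2 × 3.39 m = 6.780 m = 6780.0 mm
λ = L_e / r_min = 6780.0 / 22.81 = 297

λ ≈ 297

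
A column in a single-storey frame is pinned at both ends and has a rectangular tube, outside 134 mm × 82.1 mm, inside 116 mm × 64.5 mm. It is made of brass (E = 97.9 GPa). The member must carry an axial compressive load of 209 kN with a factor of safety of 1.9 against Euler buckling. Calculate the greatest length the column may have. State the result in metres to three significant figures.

L_max ≈ 2.95 m

Weak-axis I_min = (h_o·b_o³ − h_i·b_i³)/12 with b_o = 82.1, b_i = 64.50 mm (shorter outer/inner sides).
I_min = (134×82.1³ − 116.0×64.50³)/12 = 3.586×10^6 mm⁴
I = 3.586×10^-6 m⁴
Required critical load P_cr = n·P = 1.9 × 209 = 397.1 kN = 3.971×10^5 N
From P_cr = π²EI/(K·L)²:  L = (1/K)·√(π²EI/P_cr) = (1/1)·√(π²×9.79×10^10×3.586×10^-6/3.971×10^5)
L = 2.95 m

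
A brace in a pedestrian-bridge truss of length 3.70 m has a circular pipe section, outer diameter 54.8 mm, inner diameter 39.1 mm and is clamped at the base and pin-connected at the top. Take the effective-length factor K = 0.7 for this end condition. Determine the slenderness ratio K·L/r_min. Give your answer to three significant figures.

λ ≈ 154

d_o = 54.8 mm, d_i = 39.1 mm
I = π(d_o⁴ − d_i⁴)/64 = π(54.8⁴ − 39.10⁴)/64 = 3.280×10^5 mm⁴
A = 1.158×10^3 mm²;  r_min = √(I/A) = √(3.280×10^5/1.158×10^3) = 16.83 mm
L_e = K·L = 0.7 × 3.70 m = 2.590 m = 2590.0 mm
λ = L_e / r_min = 2590.0 / 16.83 = 154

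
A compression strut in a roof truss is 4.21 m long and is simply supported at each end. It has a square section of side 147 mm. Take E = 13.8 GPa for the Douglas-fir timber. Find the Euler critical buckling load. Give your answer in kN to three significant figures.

P_cr ≈ 299 kN

I = a⁴/12 = 147⁴/12 = 3.891×10^7 mm⁴
I = 3.891×10^7 mm⁴ = 3.891×10^-5 m⁴
Effective length L_e = K·L = 1 × 4.21 = 4.210 m
P_cr = π²EI / L_e² = π² × 13.8×10⁹ × 3.891×10^-5 / 4.210² = 2.990×10^5 N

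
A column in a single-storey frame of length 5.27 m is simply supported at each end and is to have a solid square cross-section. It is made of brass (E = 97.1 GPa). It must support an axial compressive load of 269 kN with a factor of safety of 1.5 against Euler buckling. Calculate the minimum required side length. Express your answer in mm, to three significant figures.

Required P_cr = n·P = 1.5 × 269 = 403.5 kN
L_e = K·L = 1 × 5.27 = 5.270 m
Required I = P_cr·L_e²/(π²E) = 4.035×10^5 × 5.270² / (π² × 9.71×10^10) = 1.169×10^-5 m⁴
I_req = 1.169×10^7 mm⁴
Solid square: I = a⁴/12  ⇒  a = (12I)^(1/4) = (12×1.169×10^7)^(1/4) = 109 mm

a ≈ 109 mm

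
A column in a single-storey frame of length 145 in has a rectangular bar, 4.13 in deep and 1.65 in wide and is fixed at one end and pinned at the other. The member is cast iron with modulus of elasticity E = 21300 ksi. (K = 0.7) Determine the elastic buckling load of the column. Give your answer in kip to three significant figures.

Buckling occurs about the weak axis: I_min = h·b³/12 with b = 1.65 in (the shorter side).
I_min = 4.13×1.65³/12 = 1.546 in⁴
Effective length L_e = K·L = 0.7 × 145 = 101.5 in
P_cr = π²EI / L_e² = π² × 21300×10³ × 1.546 / 101.5² = 3.155×10^4 lb

P_cr ≈ 31.5 kip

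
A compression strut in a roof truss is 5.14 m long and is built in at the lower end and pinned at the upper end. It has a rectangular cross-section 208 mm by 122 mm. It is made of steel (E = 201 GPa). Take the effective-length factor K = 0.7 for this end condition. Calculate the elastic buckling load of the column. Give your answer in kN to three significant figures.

P_cr ≈ 4820 kN

Buckling occurs about the weak axis: I_min = h·b³/12 with b = 122 mm (the shorter side).
I_min = 208×122³/12 = 3.147×10^7 mm⁴
I = 3.147×10^7 mm⁴ = 3.147×10^-5 m⁴
Effective length L_e = K·L = 0.7 × 5.14 = 3.598 m
P_cr = π²EI / L_e² = π² × 201×10⁹ × 3.147×10^-5 / 3.598² = 4.823×10^6 N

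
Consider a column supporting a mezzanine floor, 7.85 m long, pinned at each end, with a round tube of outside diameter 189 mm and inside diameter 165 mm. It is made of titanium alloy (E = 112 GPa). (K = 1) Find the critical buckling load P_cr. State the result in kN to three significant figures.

P_cr ≈ 471 kN

d_o = 189 mm, d_i = 165 mm
I = π(d_o⁴ − d_i⁴)/64 = π(189⁴ − 165.0⁴)/64 = 2.625×10^7 mm⁴
I = 2.625×10^7 mm⁴ = 2.625×10^-5 m⁴
Effective length L_e = K·L = 1 × 7.85 = 7.850 m
P_cr = π²EI / L_e² = π² × 112×10⁹ × 2.625×10^-5 / 7.850² = 4.709×10^5 N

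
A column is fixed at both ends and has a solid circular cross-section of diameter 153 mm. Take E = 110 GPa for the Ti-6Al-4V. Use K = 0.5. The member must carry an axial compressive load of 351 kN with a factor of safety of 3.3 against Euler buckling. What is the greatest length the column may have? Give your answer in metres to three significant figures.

I = πd⁴/64 = π×153⁴/64 = 2.690×10^7 mm⁴
I = 2.690×10^-5 m⁴
Required critical load P_cr = n·P = 3.3 × 351 = 1158 kN = 1.158×10^6 N
From P_cr = π²EI/(K·L)²:  L = (1/K)·√(π²EI/P_cr) = (1/0.5)·√(π²×1.10×10^11×2.690×10^-5/1.158×10^6)
L = 10.0 m

L_max ≈ 10.0 m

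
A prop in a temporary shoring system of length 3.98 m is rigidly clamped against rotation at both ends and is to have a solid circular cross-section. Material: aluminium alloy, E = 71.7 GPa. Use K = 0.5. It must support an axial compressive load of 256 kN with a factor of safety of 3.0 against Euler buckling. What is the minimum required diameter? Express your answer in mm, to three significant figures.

Required P_cr = n·P = 3.0 × 256 = 768.0 kN
L_e = K·L = 0.5 × 3.98 = 1.990 m
Required I = P_cr·L_e²/(π²E) = 7.680×10^5 × 1.990² / (π² × 7.17×10^10) = 4.298×10^-6 m⁴
I_req = 4.298×10^6 mm⁴
Solid circle: I = πd⁴/64  ⇒  d = (64I/π)^(1/4) = (64×4.298×10^6/π)^(1/4) = 96.7 mm

d ≈ 96.7 mm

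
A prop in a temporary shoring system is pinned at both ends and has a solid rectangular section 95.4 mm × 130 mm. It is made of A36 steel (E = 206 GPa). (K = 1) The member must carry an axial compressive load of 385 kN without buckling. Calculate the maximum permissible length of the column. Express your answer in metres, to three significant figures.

Buckling occurs about the weak axis: I_min = h·b³/12 with b = 95.4 mm (the shorter side).
I_min = 130×95.4³/12 = 9.406×10^6 mm⁴
I = 9.406×10^-6 m⁴
At the buckling limit P_cr = P = 3.850×10^5 N
From P_cr = π²EI/(K·L)²:  L = (1/K)·√(π²EI/P_cr) = (1/1)·√(π²×2.06×10^11×9.406×10^-6/3.850×10^5)
L = 7.05 m

L_max ≈ 7.05 m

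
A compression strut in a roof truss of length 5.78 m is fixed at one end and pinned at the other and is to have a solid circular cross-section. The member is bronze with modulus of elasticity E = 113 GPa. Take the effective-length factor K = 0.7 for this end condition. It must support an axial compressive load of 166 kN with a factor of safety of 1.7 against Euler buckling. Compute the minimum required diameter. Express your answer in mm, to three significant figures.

Required P_cr = n·P = 1.7 × 166 = 282.2 kN
L_e = K·L = 0.7 × 5.78 = 4.046 m
Required I = P_cr·L_e²/(π²E) = 2.822×10^5 × 4.046² / (π² × 1.13×10^11) = 4.142×10^-6 m⁴
I_req = 4.142×10^6 mm⁴
Solid circle: I = πd⁴/64  ⇒  d = (64I/π)^(1/4) = (64×4.142×10^6/π)^(1/4) = 95.8 mm

d ≈ 95.8 mm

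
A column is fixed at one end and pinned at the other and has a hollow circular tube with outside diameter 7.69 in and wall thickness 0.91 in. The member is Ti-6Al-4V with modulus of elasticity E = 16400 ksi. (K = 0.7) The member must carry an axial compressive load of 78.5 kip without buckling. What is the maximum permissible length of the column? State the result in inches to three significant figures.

L_max ≈ 691 in

Inner diameter d_i = 7.69 − 2×0.91 = 5.870 in
I = π(d_o⁴ − d_i⁴)/64 = π(7.69⁴ − 5.870⁴)/64 = 113.4 in⁴
At the buckling limit P_cr = P = 7.850×10^4 lb
From P_cr = π²EI/(K·L)²:  L = (1/K)·√(π²EI/P_cr) = (1/0.7)·√(π²×1.64×10^7×113.4/7.850×10^4)
L = 691 in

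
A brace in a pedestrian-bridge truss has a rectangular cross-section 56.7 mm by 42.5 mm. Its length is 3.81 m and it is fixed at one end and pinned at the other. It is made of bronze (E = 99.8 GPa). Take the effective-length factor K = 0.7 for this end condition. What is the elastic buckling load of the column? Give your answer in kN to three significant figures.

Buckling occurs about the weak axis: I_min = h·b³/12 with b = 42.5 mm (the shorter side).
I_min = 56.7×42.5³/12 = 3.627×10^5 mm⁴
I = 3.627×10^5 mm⁴ = 3.627×10^-7 m⁴
Effective length L_e = K·L = 0.7 × 3.81 = 2.667 m
P_cr = π²EI / L_e² = π² × 99.8×10⁹ × 3.627×10^-7 / 2.667² = 5.023×10^4 N

P_cr ≈ 50.2 kN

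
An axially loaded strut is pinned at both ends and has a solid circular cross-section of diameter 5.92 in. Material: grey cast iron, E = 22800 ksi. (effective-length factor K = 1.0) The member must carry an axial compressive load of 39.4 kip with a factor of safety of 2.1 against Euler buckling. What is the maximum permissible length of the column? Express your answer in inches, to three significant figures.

I = πd⁴/64 = π×5.92⁴/64 = 60.29 in⁴
Required critical load P_cr = n·P = 2.1 × 39.4 = 82.74 kip = 8.274×10^4 lb
From P_cr = π²EI/(K·L)²:  L = (1/K)·√(π²EI/P_cr) = (1/1)·√(π²×2.28×10^7×60.29/8.274×10^4)
L = 405 in

L_max ≈ 405 in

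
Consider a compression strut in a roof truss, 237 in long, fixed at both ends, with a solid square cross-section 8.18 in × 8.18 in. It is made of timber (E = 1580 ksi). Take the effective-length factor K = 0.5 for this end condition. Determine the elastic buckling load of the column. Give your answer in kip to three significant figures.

I = a⁴/12 = 8.18⁴/12 = 373.1 in⁴
Effective length L_e = K·L = 0.5 × 237 = 118.5 in
P_cr = π²EI / L_e² = π² × 1580×10³ × 373.1 / 118.5² = 4.143×10^5 lb

P_cr ≈ 414 kip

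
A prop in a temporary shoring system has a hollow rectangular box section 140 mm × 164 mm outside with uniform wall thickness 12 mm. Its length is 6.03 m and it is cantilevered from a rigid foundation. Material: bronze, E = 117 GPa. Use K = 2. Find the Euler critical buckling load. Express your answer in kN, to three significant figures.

Inner dimensions: h_i = 164 − 2×12 = 140.0 mm, b_i = 140 − 2×12 = 116.0 mm
Weak-axis I_min = (h_o·b_o³ − h_i·b_i³)/12 with b_o = 140, b_i = 116.0 mm (shorter outer/inner sides).
I_min = (164×140³ − 140.0×116.0³)/12 = 1.929×10^7 mm⁴
I = 1.929×10^7 mm⁴ = 1.929×10^-5 m⁴
Effective length L_e = K·L = 2 × 6.03 = 12.06 m
P_cr = π²EI / L_e² = π² × 117×10⁹ × 1.929×10^-5 / 12.06² = 1.532×10^5 N

P_cr ≈ 153 kN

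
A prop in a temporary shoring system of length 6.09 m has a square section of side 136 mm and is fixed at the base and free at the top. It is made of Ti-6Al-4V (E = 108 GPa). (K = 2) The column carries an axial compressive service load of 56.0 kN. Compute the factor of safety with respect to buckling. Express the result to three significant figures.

I = a⁴/12 = 136⁴/12 = 2.851×10^7 mm⁴
I = 2.851×10^7 mm⁴ = 2.851×10^-5 m⁴
Effective length L_e = K·L = 2 × 6.09 = 12.18 m
P_cr = π²EI / L_e² = π² × 108×10⁹ × 2.851×10^-5 / 12.18² = 2.048×10^5 N
Factor of safety n = P_cr / P = 204.83 / 56.0 = 3.66

n ≈ 3.66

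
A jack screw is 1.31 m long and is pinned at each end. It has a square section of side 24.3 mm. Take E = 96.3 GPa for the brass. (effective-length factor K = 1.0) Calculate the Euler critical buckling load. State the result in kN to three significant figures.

P_cr ≈ 16.1 kN

I = a⁴/12 = 24.3⁴/12 = 2.906×10^4 mm⁴
I = 2.906×10^4 mm⁴ = 2.906×10^-8 m⁴
Effective length L_e = K·L = 1 × 1.31 = 1.310 m
P_cr = π²EI / L_e² = π² × 96.3×10⁹ × 2.906×10^-8 / 1.310² = 1.609×10^4 N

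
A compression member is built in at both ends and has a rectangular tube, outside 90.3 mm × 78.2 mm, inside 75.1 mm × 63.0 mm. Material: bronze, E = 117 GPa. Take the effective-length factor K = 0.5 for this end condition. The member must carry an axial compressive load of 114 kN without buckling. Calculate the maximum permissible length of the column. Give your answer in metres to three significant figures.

Weak-axis I_min = (h_o·b_o³ − h_i·b_i³)/12 with b_o = 78.2, b_i = 63.00 mm (shorter outer/inner sides).
I_min = (90.3×78.2³ − 75.10×63.00³)/12 = 2.034×10^6 mm⁴
I = 2.034×10^-6 m⁴
At the buckling limit P_cr = P = 1.140×10^5 N
From P_cr = π²EI/(K·L)²:  L = (1/K)·√(π²EI/P_cr) = (1/0.5)·√(π²×1.17×10^11×2.034×10^-6/1.140×10^5)
L = 9.08 m

L_max ≈ 9.08 m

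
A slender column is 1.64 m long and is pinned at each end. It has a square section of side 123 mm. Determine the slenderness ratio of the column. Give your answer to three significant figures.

For a square r = a/√12 = 123/√12 = 35.51 mm
L_e = K·L = 1 × 1.64 m = 1.640 m = 1640.0 mm
λ = L_e / r_min = 1640.0 / 35.51 = 46.2

λ ≈ 46.2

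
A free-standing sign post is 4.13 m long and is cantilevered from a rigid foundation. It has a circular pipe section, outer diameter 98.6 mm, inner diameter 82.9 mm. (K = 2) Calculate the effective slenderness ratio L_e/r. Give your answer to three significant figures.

d_o = 98.6 mm, d_i = 82.9 mm
I = π(d_o⁴ − d_i⁴)/64 = π(98.6⁴ − 82.90⁴)/64 = 2.321×10^6 mm⁴
A = 2.238×10^3 mm²;  r_min = √(I/A) = √(2.321×10^6/2.238×10^3) = 32.20 mm
L_e = K·L = 2 × 4.13 m = 8.260 m = 8260.0 mm
λ = L_e / r_min = 8260.0 / 32.20 = 256

λ ≈ 256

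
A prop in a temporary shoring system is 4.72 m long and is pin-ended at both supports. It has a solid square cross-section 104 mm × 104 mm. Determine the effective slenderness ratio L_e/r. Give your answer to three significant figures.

For a square r = a/√12 = 104/√12 = 30.02 mm
L_e = K·L = 1 × 4.72 m = 4.720 m = 4720.0 mm
λ = L_e / r_min = 4720.0 / 30.02 = 157

λ ≈ 157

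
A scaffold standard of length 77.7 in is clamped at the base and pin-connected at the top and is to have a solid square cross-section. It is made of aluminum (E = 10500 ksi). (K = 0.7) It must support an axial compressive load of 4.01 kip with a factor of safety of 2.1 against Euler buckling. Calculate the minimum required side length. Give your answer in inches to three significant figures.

a ≈ 1.30 in

Required P_cr = n·P = 2.1 × 4.01 = 8.421 kip
L_e = K·L = 0.7 × 77.7 = 54.39 in
Required I = P_cr·L_e²/(π²E) = 8.421×10^3 × 54.39² / (π² × 1.05×10^7) = 0.2404 in⁴
Solid square: I = a⁴/12  ⇒  a = (12I)^(1/4) = (12×0.2404)^(1/4) = 1.30 in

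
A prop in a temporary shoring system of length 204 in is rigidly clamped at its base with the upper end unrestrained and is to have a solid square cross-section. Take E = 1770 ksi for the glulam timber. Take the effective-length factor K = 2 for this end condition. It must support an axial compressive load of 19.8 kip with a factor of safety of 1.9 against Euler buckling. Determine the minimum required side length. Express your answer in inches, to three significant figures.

a ≈ 8.10 in

Required P_cr = n·P = 1.9 × 19.8 = 37.62 kip
L_e = K·L = 2 × 204 = 408.0 in
Required I = P_cr·L_e²/(π²E) = 3.762×10^4 × 408.0² / (π² × 1.77×10^6) = 358.5 in⁴
Solid square: I = a⁴/12  ⇒  a = (12I)^(1/4) = (12×358.5)^(1/4) = 8.10 in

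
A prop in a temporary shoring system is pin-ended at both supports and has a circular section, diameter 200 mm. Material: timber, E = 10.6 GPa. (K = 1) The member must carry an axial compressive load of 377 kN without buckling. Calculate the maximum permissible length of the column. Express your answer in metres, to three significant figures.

I = πd⁴/64 = π×200⁴/64 = 7.854×10^7 mm⁴
I = 7.854×10^-5 m⁴
At the buckling limit P_cr = P = 3.770×10^5 N
From P_cr = π²EI/(K·L)²:  L = (1/K)·√(π²EI/P_cr) = (1/1)·√(π²×1.06×10^10×7.854×10^-5/3.770×10^5)
L = 4.67 m

L_max ≈ 4.67 m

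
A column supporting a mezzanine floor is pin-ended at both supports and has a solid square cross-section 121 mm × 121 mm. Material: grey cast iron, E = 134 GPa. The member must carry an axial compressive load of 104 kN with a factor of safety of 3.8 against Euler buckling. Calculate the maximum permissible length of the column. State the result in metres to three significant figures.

L_max ≈ 7.73 m

I = a⁴/12 = 121⁴/12 = 1.786×10^7 mm⁴
I = 1.786×10^-5 m⁴
Required critical load P_cr = n·P = 3.8 × 104 = 395.2 kN = 3.952×10^5 N
From P_cr = π²EI/(K·L)²:  L = (1/K)·√(π²EI/P_cr) = (1/1)·√(π²×1.34×10^11×1.786×10^-5/3.952×10^5)
L = 7.73 m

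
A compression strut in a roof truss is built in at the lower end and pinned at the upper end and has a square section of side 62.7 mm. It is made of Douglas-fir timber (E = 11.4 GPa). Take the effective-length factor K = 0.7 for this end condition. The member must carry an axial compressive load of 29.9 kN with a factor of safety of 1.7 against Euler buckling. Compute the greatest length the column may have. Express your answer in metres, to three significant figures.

L_max ≈ 2.41 m

I = a⁴/12 = 62.7⁴/12 = 1.288×10^6 mm⁴
I = 1.288×10^-6 m⁴
Required critical load P_cr = n·P = 1.7 × 29.9 = 50.83 kN = 5.083×10^4 N
From P_cr = π²EI/(K·L)²:  L = (1/K)·√(π²EI/P_cr) = (1/0.7)·√(π²×1.14×10^10×1.288×10^-6/5.083×10^4)
L = 2.41 m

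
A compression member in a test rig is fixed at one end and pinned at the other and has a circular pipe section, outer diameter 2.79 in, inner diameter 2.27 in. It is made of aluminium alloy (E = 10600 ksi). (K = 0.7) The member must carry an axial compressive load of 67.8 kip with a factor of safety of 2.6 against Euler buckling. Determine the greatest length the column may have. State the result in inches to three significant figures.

L_max ≈ 45.0 in

d_o = 2.79 in, d_i = 2.27 in
I = π(d_o⁴ − d_i⁴)/64 = π(2.79⁴ − 2.270⁴)/64 = 1.671 in⁴
Required critical load P_cr = n·P = 2.6 × 67.8 = 176.3 kip = 1.763×10^5 lb
From P_cr = π²EI/(K·L)²:  L = (1/K)·√(π²EI/P_cr) = (1/0.7)·√(π²×1.06×10^7×1.671/1.763×10^5)
L = 45.0 in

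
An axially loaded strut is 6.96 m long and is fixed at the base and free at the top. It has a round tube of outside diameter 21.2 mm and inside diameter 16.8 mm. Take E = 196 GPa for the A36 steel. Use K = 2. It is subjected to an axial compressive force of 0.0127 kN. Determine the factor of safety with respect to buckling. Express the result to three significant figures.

d_o = 21.2 mm, d_i = 16.8 mm
I = π(d_o⁴ − d_i⁴)/64 = π(21.2⁴ − 16.80⁴)/64 = 6.005×10^3 mm⁴
I = 6.005×10^3 mm⁴ = 6.005×10^-9 m⁴
Effective length L_e = K·L = 2 × 6.96 = 13.92 m
P_cr = π²EI / L_e² = π² × 196×10⁹ × 6.005×10^-9 / 13.92² = 59.95 N
Factor of safety n = P_cr / P = 0.059952 / 0.0127 = 4.72

n ≈ 4.72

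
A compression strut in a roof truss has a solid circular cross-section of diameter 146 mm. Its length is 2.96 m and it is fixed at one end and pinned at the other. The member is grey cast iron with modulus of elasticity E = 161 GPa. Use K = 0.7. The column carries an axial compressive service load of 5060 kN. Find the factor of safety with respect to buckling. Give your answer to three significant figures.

n ≈ 1.63

I = πd⁴/64 = π×146⁴/64 = 2.230×10^7 mm⁴
I = 2.230×10^7 mm⁴ = 2.230×10^-5 m⁴
Effective length L_e = K·L = 0.7 × 2.96 = 2.072 m
P_cr = π²EI / L_e² = π² × 161×10⁹ × 2.230×10^-5 / 2.072² = 8.255×10^6 N
Factor of safety n = P_cr / P = 8255.2 / 5060 = 1.63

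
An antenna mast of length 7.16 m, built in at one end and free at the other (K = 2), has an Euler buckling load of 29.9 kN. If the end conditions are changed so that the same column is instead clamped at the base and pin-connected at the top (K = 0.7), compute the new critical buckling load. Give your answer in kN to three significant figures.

P_cr ∝ 1/K², so P_cr,new = P_cr,old × (K_old/K_new)² = 29.9 × (2/0.7)²
= 29.9 × 8.163 = 244 kN

P_cr ≈ 244 kN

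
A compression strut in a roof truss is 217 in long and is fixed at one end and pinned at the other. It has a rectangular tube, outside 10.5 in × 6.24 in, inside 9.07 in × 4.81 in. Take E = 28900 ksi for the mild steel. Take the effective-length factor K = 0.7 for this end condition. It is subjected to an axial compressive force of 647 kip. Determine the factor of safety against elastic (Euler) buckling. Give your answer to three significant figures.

Weak-axis I_min = (h_o·b_o³ − h_i·b_i³)/12 with b_o = 6.24, b_i = 4.810 in (shorter outer/inner sides).
I_min = (10.5×6.24³ − 9.070×4.810³)/12 = 128.5 in⁴
Effective length L_e = K·L = 0.7 × 217 = 151.9 in
P_cr = π²EI / L_e² = π² × 28900×10³ × 128.5 / 151.9² = 1.588×10^6 lb
Factor of safety n = P_cr / P = 1588.3 / 647 = 2.45

n ≈ 2.45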